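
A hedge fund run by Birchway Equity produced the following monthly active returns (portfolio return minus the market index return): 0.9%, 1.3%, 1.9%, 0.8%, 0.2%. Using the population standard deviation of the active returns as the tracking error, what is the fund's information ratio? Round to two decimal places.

1.81

r̄ = (0.9 + 1.3 + 1.9 + 0.8 + 0.2) / 5 = 1.0200%
Σ(r − r̄)² = (0.9 − 1.0200)² + (1.3 − 1.0200)² + … = 1.5880
population σ = √(1.5880 / 5) = √0.3176 = 0.5636%
IR = r̄ / tracking error = 1.0200 / 0.5636 = 1.8098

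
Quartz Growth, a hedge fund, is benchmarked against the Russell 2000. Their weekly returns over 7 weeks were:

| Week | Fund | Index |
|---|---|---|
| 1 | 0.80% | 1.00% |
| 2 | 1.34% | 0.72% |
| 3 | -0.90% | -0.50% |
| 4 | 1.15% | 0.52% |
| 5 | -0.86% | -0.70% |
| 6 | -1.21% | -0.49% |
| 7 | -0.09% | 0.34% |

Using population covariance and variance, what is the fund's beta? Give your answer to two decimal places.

r̄p = 0.0329%,  r̄m = 0.1271%
Cov = Σ(rp − r̄p)(rm − r̄m) / 7 = 0.5640
Var(rm) = Σ(rm − r̄m)² / 7 = 0.3959
β = Cov / Var = 0.5640 / 0.3959 = 1.4246

1.42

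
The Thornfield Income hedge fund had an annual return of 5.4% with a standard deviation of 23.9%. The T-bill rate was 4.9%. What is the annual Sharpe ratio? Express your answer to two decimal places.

0.02

Sharpe = (Rp − Rf) / σp = (5.4% − 4.9%) / 23.9% = 0.50% / 23.9% = 0.0209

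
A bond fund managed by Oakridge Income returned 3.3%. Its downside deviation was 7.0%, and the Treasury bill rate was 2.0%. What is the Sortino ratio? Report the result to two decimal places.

Sortino = (Rp − Rf) / σd = (3.3% − 2.0%) / 7.0% = 1.30% / 7.0% = 0.1857

0.19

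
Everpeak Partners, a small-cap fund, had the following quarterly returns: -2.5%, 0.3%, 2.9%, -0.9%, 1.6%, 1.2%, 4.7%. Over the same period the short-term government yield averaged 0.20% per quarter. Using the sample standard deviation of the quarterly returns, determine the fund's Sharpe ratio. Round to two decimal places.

Mean return r̄ = 7.30 / 7 = 1.0429%
Σ(r − r̄)² = (-2.5 − 1.0429)² + (0.3 − 1.0429)² + (2.9 − 1.0429)² + … = 34.0371
sample σ = √(34.0371 / 6) = √5.6729 = 2.3818%
Sharpe = (r̄ − rf) / σ = (1.0429 − 0.2) / 2.3818 = 0.8429 / 2.3818 = 0.3539

0.35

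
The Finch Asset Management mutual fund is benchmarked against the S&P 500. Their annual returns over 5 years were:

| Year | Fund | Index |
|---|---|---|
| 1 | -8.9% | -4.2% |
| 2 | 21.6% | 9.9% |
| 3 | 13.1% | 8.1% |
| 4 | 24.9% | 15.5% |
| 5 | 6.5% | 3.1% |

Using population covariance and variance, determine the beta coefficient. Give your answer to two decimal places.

1.78

r̄p = 11.4400%,  r̄m = 6.4800%
Cov = Σ(rp − r̄p)(rm − r̄m) / 5 = 78.5548
Var(rm) = Σ(rm − r̄m)² / 5 = 44.2336
β = Cov / Var = 78.5548 / 44.2336 = 1.7759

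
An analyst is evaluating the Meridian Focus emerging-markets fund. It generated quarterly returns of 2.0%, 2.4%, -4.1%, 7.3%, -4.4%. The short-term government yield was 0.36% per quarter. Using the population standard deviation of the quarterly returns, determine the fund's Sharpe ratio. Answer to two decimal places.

0.06

r̄ = (2 + 2.4 − 4.1 + 7.3 − 4.4) / 5 = 0.6400%
Population std dev = √[97.1720 / 5] = 4.4084%
Sharpe = (r̄ − rf) / σ = (0.6400 − 0.36) / 4.4084 = 0.2800 / 4.4084 = 0.0635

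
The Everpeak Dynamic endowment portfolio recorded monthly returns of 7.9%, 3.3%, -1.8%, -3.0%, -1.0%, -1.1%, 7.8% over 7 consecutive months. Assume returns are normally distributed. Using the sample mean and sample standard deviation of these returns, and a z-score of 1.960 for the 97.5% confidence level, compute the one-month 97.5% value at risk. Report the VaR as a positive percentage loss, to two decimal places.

7.31

r̄ = (7.9 + 3.3 − 1.8 − 3 − 1 − 1.1 + 7.8) / 7 = 1.7286%
Sample std dev = √[127.6743 / 6] = 4.6129%
VaR = −(r̄ − z·σ) = −(1.7286 − 1.960 × 4.6129) = −(-7.3127) = 7.3127%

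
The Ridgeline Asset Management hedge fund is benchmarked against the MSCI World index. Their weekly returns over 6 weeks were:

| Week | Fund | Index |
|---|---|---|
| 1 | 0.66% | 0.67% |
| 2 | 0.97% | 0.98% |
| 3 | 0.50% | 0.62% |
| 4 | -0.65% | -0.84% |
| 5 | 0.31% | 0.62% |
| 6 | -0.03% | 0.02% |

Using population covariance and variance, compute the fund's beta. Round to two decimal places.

0.84

r̄p = 0.2933%,  r̄m = 0.3450%
Cov = Σ(rp − r̄p)(rm − r̄m) / 6 = 0.3055
Var(rm) = Σ(rm − r̄m)² / 6 = 0.3617
β = Cov / Var = 0.3055 / 0.3617 = 0.8446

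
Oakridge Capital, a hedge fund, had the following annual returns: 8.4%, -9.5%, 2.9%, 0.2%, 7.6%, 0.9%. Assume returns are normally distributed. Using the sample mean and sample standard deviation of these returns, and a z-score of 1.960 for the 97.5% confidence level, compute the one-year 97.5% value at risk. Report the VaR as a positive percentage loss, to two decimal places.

10.94

Mean return r̄ = 10.50 / 6 = 1.7500%
Sample std dev = √[209.4550 / 5] = 6.4723%
VaR = −(r̄ − z·σ) = −(1.7500 − 1.960 × 6.4723) = −(-10.9357) = 10.9357%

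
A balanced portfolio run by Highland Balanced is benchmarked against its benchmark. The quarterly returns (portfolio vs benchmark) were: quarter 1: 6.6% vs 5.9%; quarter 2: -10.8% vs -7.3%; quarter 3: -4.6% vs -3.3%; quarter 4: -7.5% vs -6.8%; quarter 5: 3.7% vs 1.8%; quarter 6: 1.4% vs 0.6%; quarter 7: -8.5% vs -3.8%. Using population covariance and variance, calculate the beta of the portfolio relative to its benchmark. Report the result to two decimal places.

1.34

r̄p = -2.8143%,  r̄m = -1.8429%
Cov = Σ(rp − r̄p)(rm − r̄m) / 7 = 26.7794
Var(rm) = Σ(rm − r̄m)² / 7 = 19.9282
β = Cov / Var = 26.7794 / 19.9282 = 1.3438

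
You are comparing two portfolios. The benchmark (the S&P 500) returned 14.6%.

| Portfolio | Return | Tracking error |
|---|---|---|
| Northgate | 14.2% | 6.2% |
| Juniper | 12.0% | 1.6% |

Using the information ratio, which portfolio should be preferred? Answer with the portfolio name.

Northgate: IR = (14.2% − 14.6%) / 6.2% = -0.065
Juniper: IR = (12.0% − 14.6%) / 1.6% = -1.625
Highest: Northgate (-0.065).

Northgate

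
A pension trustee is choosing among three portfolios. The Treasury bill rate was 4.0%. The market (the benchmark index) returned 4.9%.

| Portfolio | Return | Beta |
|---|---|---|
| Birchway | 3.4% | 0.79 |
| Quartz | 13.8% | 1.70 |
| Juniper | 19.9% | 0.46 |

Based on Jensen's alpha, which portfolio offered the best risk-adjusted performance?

Birchway: α = 3.4% − [4.0% + 0.79 × (4.9% − 4.0%)] = -1.311
Quartz: α = 13.8% − [4.0% + 1.70 × (4.9% − 4.0%)] = 8.270
Juniper: α = 19.9% − [4.0% + 0.46 × (4.9% − 4.0%)] = 15.486
Highest: Juniper (15.486).

Juniper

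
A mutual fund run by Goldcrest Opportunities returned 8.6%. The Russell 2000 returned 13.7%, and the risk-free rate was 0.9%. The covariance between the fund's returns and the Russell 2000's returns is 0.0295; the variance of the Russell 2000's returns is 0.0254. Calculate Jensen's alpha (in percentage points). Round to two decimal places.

β = Cov / Var = 0.0295 / 0.0254 = 1.1614
E[R] = Rf + β(Rm − Rf) = 0.9% + 1.1614 × (13.7% − 0.9%) = 15.7659%
α = Rp − E[R] = 8.6% − 15.7659% = -7.1659

-7.17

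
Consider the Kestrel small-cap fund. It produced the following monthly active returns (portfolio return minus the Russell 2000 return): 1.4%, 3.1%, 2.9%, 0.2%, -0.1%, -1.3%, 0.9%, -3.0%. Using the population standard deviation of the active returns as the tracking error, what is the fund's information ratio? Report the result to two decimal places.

0.27

r̄ = (1.4 + 3.1 + 2.9 + 0.2 − 0.1 − 1.3 + 0.9 − 3) / 8 = 4.10 / 8 = 0.5125%
Population σ = √[Σ(r − r̄)² / 8] = √[29.4288 / 8] = √3.6786 = 1.9180%
IR = r̄ / tracking error = 0.5125 / 1.9180 = 0.2672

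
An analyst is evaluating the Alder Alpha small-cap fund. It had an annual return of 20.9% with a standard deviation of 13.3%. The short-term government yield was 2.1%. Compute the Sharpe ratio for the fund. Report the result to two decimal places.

1.41

Sharpe = (Rp − Rf) / σp = (20.9% − 2.1%) / 13.3% = 18.80% / 13.3% = 1.4135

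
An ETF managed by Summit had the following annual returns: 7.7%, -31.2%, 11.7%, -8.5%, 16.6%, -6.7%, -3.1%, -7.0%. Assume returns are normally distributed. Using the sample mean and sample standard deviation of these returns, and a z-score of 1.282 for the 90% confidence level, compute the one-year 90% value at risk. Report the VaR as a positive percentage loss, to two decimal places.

21.75

Mean return r̄ = -20.50 / 8 = -2.5625%
Σ(r − r̄)² = 1568.3988; sample σ = √(1568.3988/7) = 14.9685%
VaR = −(r̄ − z·σ) = −(-2.5625 − 1.282 × 14.9685) = −(-21.7521) = 21.7521%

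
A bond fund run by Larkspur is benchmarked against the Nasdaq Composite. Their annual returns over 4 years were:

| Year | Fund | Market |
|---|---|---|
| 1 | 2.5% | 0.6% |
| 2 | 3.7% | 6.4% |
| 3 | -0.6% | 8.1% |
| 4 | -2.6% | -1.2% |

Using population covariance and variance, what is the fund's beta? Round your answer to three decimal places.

0.217

r̄p = 0.7500%,  r̄m = 3.4750%
Cov = Σ(rp − r̄p)(rm − r̄m) / 4 = 3.2538
Var(rm) = Σ(rm − r̄m)² / 4 = 15.0169
β = Cov / Var = 3.2538 / 15.0169 = 0.2167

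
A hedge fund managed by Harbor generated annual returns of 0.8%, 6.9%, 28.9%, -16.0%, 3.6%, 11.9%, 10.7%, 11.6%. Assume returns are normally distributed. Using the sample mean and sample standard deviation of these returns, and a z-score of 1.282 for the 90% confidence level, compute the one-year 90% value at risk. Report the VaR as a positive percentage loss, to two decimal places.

8.89

Mean return r̄ = 58.40 / 8 = 7.3000%
Σ(r − r̄)² = 1116.7600; sample σ = √(1116.7600/7) = 12.6308%
VaR = −(r̄ − z·σ) = −(7.3000 − 1.282 × 12.6308) = −(-8.8927) = 8.8927%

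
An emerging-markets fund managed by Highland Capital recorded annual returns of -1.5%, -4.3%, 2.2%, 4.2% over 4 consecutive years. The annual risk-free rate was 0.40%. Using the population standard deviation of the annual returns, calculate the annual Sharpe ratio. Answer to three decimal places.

-0.076

r̄ = (-1.5 − 4.3 + 2.2 + 4.2) / 4 = 0.60 / 4 = 0.1500%
Σ(r − r̄)² = (-1.5 − 0.1500)² + (-4.3 − 0.1500)² + (2.2 − 0.1500)² + … = 43.1300
population σ = √(43.1300 / 4) = √10.7825 = 3.2837%
Sharpe = (r̄ − rf) / σ = (0.1500 − 0.4) / 3.2837 = -0.2500 / 3.2837 = -0.0761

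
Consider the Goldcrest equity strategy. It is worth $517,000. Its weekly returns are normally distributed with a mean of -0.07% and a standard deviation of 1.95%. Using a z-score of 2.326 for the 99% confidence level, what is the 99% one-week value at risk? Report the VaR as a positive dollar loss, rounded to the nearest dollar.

$23,811

Return at the 99% tail: μ − z·σ = -0.07% − 2.326 × 1.95% = -0.07 − 4.5357 = -4.6057%
VaR = −(-4.6057%) × $517,000 = 4.6057% × $517,000 = $23,811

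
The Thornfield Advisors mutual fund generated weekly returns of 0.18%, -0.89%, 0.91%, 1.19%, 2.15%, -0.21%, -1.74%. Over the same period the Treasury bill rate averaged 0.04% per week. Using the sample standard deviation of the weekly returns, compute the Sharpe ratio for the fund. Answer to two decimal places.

Mean return r̄ = 1.590 / 7 = 0.2271%
Σ(r − r̄)² = (0.18 − 0.2271)² + (-0.89 − 0.2271)² + (0.91 − 0.2271)² + … = 10.4017
sample σ = √(10.4017 / 6) = √1.7336 = 1.3167%
Sharpe = (r̄ − rf) / σ = (0.2271 − 0.04) / 1.3167 = 0.1871 / 1.3167 = 0.1421

0.14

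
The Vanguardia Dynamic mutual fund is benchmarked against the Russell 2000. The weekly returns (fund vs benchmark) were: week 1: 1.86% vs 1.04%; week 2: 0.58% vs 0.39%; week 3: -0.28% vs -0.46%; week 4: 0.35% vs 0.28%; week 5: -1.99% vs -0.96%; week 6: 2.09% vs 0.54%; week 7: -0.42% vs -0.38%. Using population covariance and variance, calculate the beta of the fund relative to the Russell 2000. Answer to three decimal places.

1.909

r̄p = 0.3129%,  r̄m = 0.0643%
Cov = Σ(rp − r̄p)(rm − r̄m) / 7 = 0.7779
Var(rm) = Σ(rm − r̄m)² / 7 = 0.4075
β = Cov / Var = 0.7779 / 0.4075 = 1.9090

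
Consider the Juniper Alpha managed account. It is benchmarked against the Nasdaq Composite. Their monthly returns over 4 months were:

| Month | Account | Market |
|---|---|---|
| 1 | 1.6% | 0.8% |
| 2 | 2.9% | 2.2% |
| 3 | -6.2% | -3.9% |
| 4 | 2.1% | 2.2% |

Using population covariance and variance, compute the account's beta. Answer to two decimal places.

r̄p = 0.1000%,  r̄m = 0.3250%
Cov = Σ(rp − r̄p)(rm − r̄m) / 4 = 9.0825
Var(rm) = Σ(rm − r̄m)² / 4 = 6.2769
β = Cov / Var = 9.0825 / 6.2769 = 1.4470

1.45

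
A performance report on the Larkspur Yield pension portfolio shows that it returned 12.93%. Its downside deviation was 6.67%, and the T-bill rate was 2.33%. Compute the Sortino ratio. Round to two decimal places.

Sortino = (Rp − Rf) / σd = (12.93% − 2.33%) / 6.67% = 10.60% / 6.67% = 1.5892

1.59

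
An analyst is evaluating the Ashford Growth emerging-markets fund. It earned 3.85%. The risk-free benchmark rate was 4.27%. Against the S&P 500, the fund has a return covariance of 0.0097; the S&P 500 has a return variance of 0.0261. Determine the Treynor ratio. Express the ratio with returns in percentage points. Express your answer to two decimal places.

-1.13

β = Cov / Var = 0.0097 / 0.0261 = 0.3716
Treynor = (Rp − Rf) / β = (3.85% − 4.27%) / 0.3716 = -0.42 / 0.3716 = -1.1302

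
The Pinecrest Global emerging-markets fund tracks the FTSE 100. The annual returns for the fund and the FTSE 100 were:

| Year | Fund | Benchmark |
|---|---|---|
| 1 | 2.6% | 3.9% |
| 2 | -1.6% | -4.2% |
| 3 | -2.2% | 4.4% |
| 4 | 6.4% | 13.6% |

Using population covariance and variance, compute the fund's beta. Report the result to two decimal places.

r̄p = 1.3000%,  r̄m = 4.4250%
Cov = Σ(rp − r̄p)(rm − r̄m) / 4 = 17.8025
Var(rm) = Σ(rm − r̄m)² / 4 = 39.7119
β = Cov / Var = 17.8025 / 39.7119 = 0.4483

0.45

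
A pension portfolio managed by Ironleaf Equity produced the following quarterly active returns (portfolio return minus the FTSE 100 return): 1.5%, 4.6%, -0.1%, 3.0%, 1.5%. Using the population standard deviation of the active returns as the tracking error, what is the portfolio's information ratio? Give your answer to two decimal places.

1.32

Mean return r̄ = 10.50 / 5 = 2.1000%
Σ(r − r̄)² = 12.6200; population σ = √(12.6200/5) = 1.5887%
IR = r̄ / tracking error = 2.1000 / 1.5887 = 1.3218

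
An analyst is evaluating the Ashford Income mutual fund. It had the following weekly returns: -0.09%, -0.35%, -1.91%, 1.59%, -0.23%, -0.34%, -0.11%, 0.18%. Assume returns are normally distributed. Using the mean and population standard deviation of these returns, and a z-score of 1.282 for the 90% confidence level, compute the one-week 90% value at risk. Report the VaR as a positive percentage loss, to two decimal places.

1.30

Mean return r̄ = -1.260 / 8 = -0.1575%
Population σ = √[Σ(r − r̄)² / 8] = √[6.3214 / 8] = √0.7902 = 0.8889%
VaR = −(r̄ − z·σ) = −(-0.1575 − 1.282 × 0.8889) = −(-1.2971) = 1.2971%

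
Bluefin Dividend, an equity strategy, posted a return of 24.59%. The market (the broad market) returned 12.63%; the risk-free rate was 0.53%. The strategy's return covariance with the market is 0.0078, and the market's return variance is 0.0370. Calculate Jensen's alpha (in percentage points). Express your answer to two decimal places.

21.51

β = Cov / Var = 0.0078 / 0.0370 = 0.2108
E[R] = Rf + β(Rm − Rf) = 0.53% + 0.2108 × (12.63% − 0.53%) = 3.0807%
α = Rp − E[R] = 24.59% − 3.0807% = 21.5093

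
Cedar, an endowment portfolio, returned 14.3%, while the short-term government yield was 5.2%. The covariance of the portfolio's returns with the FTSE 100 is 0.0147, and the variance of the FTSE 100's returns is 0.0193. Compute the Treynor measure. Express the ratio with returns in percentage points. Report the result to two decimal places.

β = Cov / Var = 0.0147 / 0.0193 = 0.7617
Treynor = (Rp − Rf) / β = (14.3% − 5.2%) / 0.7617 = 9.10 / 0.7617 = 11.9470

11.95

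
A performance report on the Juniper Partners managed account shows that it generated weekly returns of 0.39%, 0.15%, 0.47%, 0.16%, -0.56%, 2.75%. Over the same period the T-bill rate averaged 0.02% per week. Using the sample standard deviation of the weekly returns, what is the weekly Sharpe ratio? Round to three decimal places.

0.477

r̄ = (0.39 + 0.15 + 0.47 + 0.16 − 0.56 + 2.75) / 6 = 3.360 / 6 = 0.5600%
Σ(r − r̄)² = (0.39 − 0.5600)² + (0.15 − 0.5600)² + (0.47 − 0.5600)² + … = 6.4156
σ = √[6.4156 / 5] = 1.1327%
Sharpe = (r̄ − rf) / σ = (0.5600 − 0.02) / 1.1327 = 0.5400 / 1.1327 = 0.4767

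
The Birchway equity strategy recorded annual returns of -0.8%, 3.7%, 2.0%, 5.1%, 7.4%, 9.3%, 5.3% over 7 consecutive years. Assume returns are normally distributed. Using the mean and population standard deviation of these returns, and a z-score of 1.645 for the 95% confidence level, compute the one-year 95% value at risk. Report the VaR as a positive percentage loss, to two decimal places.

r̄ = (-0.8 + 3.7 + 2 + 5.1 + 7.4 + 9.3 + 5.3) / 7 = 32.00 / 7 = 4.5714%
Σ(r − r̄)² = (-0.8 − 4.5714)² + (3.7 − 4.5714)² + … = 67.3943
population σ = √(67.3943 / 7) = √9.6278 = 3.1029%
VaR = −(r̄ − z·σ) = −(4.5714 − 1.645 × 3.1029) = −(-0.5329) = 0.5329%

0.53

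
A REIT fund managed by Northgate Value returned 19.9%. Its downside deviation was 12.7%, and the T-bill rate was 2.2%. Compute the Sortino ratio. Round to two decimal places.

1.39

Sortino = (Rp − Rf) / σd = (19.9% − 2.2%) / 12.7% = 17.70% / 12.7% = 1.3937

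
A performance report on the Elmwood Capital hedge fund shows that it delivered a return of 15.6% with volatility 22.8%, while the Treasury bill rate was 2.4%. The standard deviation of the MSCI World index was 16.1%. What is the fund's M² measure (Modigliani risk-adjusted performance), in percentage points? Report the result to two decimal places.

Sharpe = (Rp − Rf) / σp = (15.6% − 2.4%) / 22.8% = 0.5789
M² = Rf + Sharpe × σm = 2.4% + 0.5789 × 16.1% = 11.7203%

11.72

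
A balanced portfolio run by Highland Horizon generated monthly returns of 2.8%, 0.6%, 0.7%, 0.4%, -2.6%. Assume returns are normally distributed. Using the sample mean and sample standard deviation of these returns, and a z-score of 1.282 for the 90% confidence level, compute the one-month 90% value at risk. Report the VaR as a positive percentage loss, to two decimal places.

μ = (2.8 + 0.6 + 0.7 + 0.4 − 2.6) / 5 = 1.90 / 5 = 0.3800%
Sample std dev = √[14.8880 / 4] = 1.9292%
VaR = −(μ − z·σ) = −(0.3800 − 1.282 × 1.9292) = −(-2.0932) = 2.0932%

2.09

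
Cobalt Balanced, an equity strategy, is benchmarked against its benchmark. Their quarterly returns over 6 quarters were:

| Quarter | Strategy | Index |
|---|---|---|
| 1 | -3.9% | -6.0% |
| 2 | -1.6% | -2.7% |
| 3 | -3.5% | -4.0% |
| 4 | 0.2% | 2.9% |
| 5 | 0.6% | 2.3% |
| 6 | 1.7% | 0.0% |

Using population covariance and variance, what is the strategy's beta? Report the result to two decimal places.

r̄p = -1.0833%,  r̄m = -1.2500%
Cov = Σ(rp − r̄p)(rm − r̄m) / 6 = 5.9258
Var(rm) = Σ(rm − r̄m)² / 6 = 10.6025
β = Cov / Var = 5.9258 / 10.6025 = 0.5589

0.56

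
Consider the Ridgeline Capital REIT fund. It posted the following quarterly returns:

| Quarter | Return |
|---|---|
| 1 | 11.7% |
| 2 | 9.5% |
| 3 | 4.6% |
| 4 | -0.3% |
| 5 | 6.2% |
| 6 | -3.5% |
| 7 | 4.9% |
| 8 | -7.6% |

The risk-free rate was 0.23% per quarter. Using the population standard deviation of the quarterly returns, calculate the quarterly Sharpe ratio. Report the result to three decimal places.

0.483

μ = (11.7 + 9.5 + 4.6 − 0.3 + 6.2 − 3.5 + 4.9 − 7.6) / 8 = 25.50 / 8 = 3.1875%
Σ(r − μ)² = (11.7 − 3.1875)² + (9.5 − 3.1875)² + … = 299.5688
population σ = √(299.5688 / 8) = √37.4461 = 6.1193%
Sharpe = (μ − rf) / σ = (3.1875 − 0.23) / 6.1193 = 2.9575 / 6.1193 = 0.4833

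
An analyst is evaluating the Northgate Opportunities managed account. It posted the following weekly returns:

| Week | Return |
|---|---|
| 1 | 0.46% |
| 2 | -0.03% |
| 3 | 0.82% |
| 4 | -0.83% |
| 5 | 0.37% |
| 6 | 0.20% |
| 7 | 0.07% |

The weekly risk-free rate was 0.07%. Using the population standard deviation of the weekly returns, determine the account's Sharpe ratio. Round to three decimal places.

r̄ = (0.46 − 0.03 + 0.82 − 0.83 + 0.37 + 0.2 + 0.07) / 7 = 1.060 / 7 = 0.1514%
Σ(r − r̄)² = (0.46 − 0.1514)² + (-0.03 − 0.1514)² + … = 1.5951
σ = √[1.5951 / 7] = 0.4774%
Sharpe = (r̄ − rf) / σ = (0.1514 − 0.07) / 0.4774 = 0.0814 / 0.4774 = 0.1705

0.171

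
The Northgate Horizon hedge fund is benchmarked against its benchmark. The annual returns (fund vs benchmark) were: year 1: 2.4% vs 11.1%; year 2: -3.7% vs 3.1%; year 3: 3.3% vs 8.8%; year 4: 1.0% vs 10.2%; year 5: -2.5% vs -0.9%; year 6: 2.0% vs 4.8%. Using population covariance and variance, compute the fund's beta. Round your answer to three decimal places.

r̄p = 0.4167%,  r̄m = 6.1833%
Cov = Σ(rp − r̄p)(rm − r̄m) / 6 = 8.4669
Var(rm) = Σ(rm − r̄m)² / 6 = 18.1247
β = Cov / Var = 8.4669 / 18.1247 = 0.4671

0.467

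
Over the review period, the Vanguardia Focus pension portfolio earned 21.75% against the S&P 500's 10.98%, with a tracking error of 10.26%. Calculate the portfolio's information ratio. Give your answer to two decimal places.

1.05

IR = (Rp − Rb) / TE = (21.75% − 10.98%) / 10.26% = 10.77% / 10.26% = 1.0497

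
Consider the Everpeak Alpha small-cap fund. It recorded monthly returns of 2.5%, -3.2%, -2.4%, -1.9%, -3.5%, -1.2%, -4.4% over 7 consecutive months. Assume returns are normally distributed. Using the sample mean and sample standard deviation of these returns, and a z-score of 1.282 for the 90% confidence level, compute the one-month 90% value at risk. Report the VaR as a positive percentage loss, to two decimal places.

r̄ = (2.5 − 3.2 − 2.4 − 1.9 − 3.5 − 1.2 − 4.4) / 7 = -14.10 / 7 = -2.0143%
Σ(r − r̄)² = 30.5086; sample σ = √(30.5086/6) = 2.2549%
VaR = −(r̄ − z·σ) = −(-2.0143 − 1.282 × 2.2549) = −(-4.9051) = 4.9051%

4.91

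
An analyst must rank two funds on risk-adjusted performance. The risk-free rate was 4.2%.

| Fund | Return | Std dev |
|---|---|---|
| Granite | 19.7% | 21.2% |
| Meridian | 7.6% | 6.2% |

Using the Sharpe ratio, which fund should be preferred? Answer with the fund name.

Granite

Granite: Sharpe ratio = (19.7% − 4.2%) / 21.2% = 0.731
Meridian: Sharpe ratio = (7.6% − 4.2%) / 6.2% = 0.548
Highest: Granite (0.731).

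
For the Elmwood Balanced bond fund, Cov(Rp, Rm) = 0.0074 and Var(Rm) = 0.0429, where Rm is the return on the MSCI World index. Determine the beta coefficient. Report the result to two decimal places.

0.17

β = Cov(Rp, Rm) / Var(Rm) = 0.0074 / 0.0429 = 0.1725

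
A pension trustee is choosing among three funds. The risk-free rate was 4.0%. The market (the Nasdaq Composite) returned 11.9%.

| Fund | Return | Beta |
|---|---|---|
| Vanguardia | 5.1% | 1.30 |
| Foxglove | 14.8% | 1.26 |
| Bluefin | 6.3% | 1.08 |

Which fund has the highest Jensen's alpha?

Foxglove

Vanguardia: α = 5.1% − [4.0% + 1.30 × (11.9% − 4.0%)] = -9.170
Foxglove: α = 14.8% − [4.0% + 1.26 × (11.9% − 4.0%)] = 0.846
Bluefin: α = 6.3% − [4.0% + 1.08 × (11.9% − 4.0%)] = -6.232
Highest: Foxglove (0.846).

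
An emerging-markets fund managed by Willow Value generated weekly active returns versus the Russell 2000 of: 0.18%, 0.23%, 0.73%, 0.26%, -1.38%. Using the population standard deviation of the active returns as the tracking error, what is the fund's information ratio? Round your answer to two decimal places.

0.01

r̄ = (0.18 + 0.23 + 0.73 + 0.26 − 1.38) / 5 = 0.0040%
Σ(r − r̄)² = (0.18 − 0.0040)² + (0.23 − 0.0040)² + … = 2.5901
σ = √[2.5901 / 5] = 0.7197%
IR = r̄ / tracking error = 0.0040 / 0.7197 = 0.0056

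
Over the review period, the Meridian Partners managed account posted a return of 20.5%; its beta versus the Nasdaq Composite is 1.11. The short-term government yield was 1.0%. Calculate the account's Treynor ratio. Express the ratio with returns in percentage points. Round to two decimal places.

Treynor = (Rp − Rf) / β = (20.5% − 1.0%) / 1.11 = 19.50 / 1.11 = 17.5676

17.57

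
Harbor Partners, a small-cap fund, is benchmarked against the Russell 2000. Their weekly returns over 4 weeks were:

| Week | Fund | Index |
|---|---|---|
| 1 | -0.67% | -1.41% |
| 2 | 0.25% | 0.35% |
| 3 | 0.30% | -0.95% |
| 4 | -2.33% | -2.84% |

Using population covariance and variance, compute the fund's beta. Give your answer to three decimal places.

0.845

r̄p = -0.6125%,  r̄m = -1.2125%
Cov = Σ(rp − r̄p)(rm − r̄m) / 4 = 1.0984
Var(rm) = Σ(rm − r̄m)² / 4 = 1.2995
β = Cov / Var = 1.0984 / 1.2995 = 0.8452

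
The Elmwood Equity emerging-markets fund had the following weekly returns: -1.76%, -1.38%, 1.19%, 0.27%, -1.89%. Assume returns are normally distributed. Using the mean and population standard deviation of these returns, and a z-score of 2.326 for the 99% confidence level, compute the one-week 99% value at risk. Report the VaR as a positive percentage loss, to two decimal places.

3.57

r̄ = (-1.76 − 1.38 + 1.19 + 0.27 − 1.89) / 5 = -3.570 / 5 = -0.7140%
Σ(r − r̄)² = (-1.76 − (-0.7140))² + (-1.38 − (-0.7140))² + … = 7.5141
σ = √[7.5141 / 5] = 1.2259%
VaR = −(r̄ − z·σ) = −(-0.7140 − 2.326 × 1.2259) = −(-3.5654) = 3.5654%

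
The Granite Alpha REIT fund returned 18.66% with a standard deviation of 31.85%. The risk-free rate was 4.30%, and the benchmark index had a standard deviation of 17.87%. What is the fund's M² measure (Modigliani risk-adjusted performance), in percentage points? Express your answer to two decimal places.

12.36

Sharpe = (Rp − Rf) / σp = (18.66% − 4.30%) / 31.85% = 0.4509
M² = Rf + Sharpe × σm = 4.30% + 0.4509 × 17.87% = 12.3576%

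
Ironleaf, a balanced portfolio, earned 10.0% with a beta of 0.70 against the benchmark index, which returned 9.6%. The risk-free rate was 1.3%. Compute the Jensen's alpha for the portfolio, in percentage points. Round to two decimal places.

CAPM expected return = Rf + β(Rm − Rf) = 1.3% + 0.70 × (9.6% − 1.3%) = 1.3 + 0.70 × 8.30 = 7.1100%
Jensen's α = Rp − E[R] = 10.0% − 7.1100% = 2.8900

2.89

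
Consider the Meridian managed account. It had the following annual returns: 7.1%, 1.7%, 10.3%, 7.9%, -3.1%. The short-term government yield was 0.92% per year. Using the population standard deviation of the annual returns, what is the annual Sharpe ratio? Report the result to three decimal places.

0.797

r̄ = (7.1 + 1.7 + 10.3 + 7.9 − 3.1) / 5 = 4.7800%
Σ(r − r̄)² = 117.1680; population σ = √(117.1680/5) = 4.8408%
Sharpe = (r̄ − rf) / σ = (4.7800 − 0.92) / 4.8408 = 3.8600 / 4.8408 = 0.7974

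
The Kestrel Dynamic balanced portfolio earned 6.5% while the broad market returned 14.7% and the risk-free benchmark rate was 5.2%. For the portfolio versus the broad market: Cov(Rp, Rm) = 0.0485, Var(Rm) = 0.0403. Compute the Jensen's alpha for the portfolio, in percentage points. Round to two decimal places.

-10.13

β = Cov / Var = 0.0485 / 0.0403 = 1.2035
E[R] = Rf + β(Rm − Rf) = 5.2% + 1.2035 × (14.7% − 5.2%) = 16.6333%
α = Rp − E[R] = 6.5% − 16.6333% = -10.1333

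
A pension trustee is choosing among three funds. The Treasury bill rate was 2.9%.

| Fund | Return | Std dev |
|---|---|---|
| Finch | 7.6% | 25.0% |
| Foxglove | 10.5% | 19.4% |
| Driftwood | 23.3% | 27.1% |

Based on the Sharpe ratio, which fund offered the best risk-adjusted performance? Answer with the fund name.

Finch: Sharpe ratio = (7.6% − 2.9%) / 25.0% = 0.188
Foxglove: Sharpe ratio = (10.5% − 2.9%) / 19.4% = 0.392
Driftwood: Sharpe ratio = (23.3% − 2.9%) / 27.1% = 0.753
Highest: Driftwood (0.753).

Driftwood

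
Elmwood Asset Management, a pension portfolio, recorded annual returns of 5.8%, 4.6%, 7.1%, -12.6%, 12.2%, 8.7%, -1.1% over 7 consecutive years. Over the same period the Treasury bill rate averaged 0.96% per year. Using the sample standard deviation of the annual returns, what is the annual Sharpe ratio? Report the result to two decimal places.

0.31

μ = (5.8 + 4.6 + 7.1 − 12.6 + 12.2 + 8.7 − 1.1) / 7 = 3.5286%
Σ(r − μ)² = 402.5543; sample σ = √(402.5543/6) = 8.1910%
Sharpe = (μ − rf) / σ = (3.5286 − 0.96) / 8.1910 = 2.5686 / 8.1910 = 0.3136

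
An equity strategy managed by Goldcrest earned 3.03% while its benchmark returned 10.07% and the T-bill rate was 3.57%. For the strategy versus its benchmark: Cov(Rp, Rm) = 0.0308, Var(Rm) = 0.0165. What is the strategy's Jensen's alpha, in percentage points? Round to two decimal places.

-12.67

β = Cov / Var = 0.0308 / 0.0165 = 1.8667
E[R] = Rf + β(Rm − Rf) = 3.57% + 1.8667 × (10.07% − 3.57%) = 15.7036%
α = Rp − E[R] = 3.03% − 15.7036% = -12.6736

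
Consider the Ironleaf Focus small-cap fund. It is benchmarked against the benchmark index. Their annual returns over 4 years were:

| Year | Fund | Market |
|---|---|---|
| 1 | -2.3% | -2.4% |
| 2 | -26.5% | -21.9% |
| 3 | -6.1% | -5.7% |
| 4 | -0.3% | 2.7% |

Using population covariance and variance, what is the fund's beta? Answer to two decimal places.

1.12

r̄p = -8.8000%,  r̄m = -6.8250%
Cov = Σ(rp − r̄p)(rm − r̄m) / 4 = 94.8975
Var(rm) = Σ(rm − r̄m)² / 4 = 84.7069
β = Cov / Var = 94.8975 / 84.7069 = 1.1203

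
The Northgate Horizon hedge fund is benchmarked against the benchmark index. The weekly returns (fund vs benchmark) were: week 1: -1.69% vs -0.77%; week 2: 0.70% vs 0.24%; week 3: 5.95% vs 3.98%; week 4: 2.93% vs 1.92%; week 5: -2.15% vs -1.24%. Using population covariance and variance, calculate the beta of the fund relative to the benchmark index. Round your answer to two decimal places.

r̄p = 1.1480%,  r̄m = 0.8260%
Cov = Σ(rp − r̄p)(rm − r̄m) / 5 = 5.7401
Var(rm) = Σ(rm − r̄m)² / 5 = 3.6607
β = Cov / Var = 5.7401 / 3.6607 = 1.5680

1.57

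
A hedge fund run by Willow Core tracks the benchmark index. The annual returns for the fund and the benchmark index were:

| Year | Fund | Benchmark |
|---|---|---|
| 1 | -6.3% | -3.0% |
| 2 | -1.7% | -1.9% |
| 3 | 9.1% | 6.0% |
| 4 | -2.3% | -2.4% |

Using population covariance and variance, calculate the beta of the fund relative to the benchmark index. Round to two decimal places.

1.52

r̄p = -0.3000%,  r̄m = -0.3250%
Cov = Σ(rp − r̄p)(rm − r̄m) / 4 = 20.4650
Var(rm) = Σ(rm − r̄m)² / 4 = 13.4869
β = Cov / Var = 20.4650 / 13.4869 = 1.5174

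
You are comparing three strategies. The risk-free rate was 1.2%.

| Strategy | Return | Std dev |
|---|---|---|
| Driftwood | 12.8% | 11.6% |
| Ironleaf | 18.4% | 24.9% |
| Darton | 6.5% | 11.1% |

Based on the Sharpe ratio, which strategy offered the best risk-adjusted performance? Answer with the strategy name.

Driftwood: Sharpe ratio = (12.8% − 1.2%) / 11.6% = 1.000
Ironleaf: Sharpe ratio = (18.4% − 1.2%) / 24.9% = 0.691
Darton: Sharpe ratio = (6.5% − 1.2%) / 11.1% = 0.477
Highest: Driftwood (1.000).

Driftwood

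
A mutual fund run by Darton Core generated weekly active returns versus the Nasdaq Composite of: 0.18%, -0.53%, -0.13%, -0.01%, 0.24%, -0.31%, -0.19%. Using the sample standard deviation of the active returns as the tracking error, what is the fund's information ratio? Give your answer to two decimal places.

r̄ = (0.18 − 0.53 − 0.13 − 0.01 + 0.24 − 0.31 − 0.19) / 7 = -0.750 / 7 = -0.1071%
Sample std dev = √[0.4397 / 6] = 0.2707%
IR = r̄ / tracking error = -0.1071 / 0.2707 = -0.3956

-0.40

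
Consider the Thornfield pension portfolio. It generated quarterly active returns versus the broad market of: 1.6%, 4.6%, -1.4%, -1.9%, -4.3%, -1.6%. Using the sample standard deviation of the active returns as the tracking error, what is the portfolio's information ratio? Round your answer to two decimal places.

r̄ = (1.6 + 4.6 − 1.4 − 1.9 − 4.3 − 1.6) / 6 = -0.5000%
Sample σ = √[Σ(r − r̄)² / 5] = √[48.8400 / 5] = √9.7680 = 3.1254%
IR = r̄ / tracking error = -0.5000 / 3.1254 = -0.1600

-0.16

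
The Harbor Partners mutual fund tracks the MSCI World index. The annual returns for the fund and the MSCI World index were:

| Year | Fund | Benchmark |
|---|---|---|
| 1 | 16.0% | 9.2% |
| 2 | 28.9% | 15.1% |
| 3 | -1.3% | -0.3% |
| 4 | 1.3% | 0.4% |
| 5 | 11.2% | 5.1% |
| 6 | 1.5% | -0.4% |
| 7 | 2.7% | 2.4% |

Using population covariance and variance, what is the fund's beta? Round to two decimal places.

r̄p = 8.6143%,  r̄m = 4.5000%
Cov = Σ(rp − r̄p)(rm − r̄m) / 7 = 53.7357
Var(rm) = Σ(rm − r̄m)² / 7 = 29.0114
β = Cov / Var = 53.7357 / 29.0114 = 1.8522

1.85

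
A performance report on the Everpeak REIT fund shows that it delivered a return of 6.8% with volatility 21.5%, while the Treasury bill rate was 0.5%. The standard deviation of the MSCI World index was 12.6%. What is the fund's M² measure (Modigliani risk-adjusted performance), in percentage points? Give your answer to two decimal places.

Sharpe = (Rp − Rf) / σp = (6.8% − 0.5%) / 21.5% = 0.2930
M² = Rf + Sharpe × σm = 0.5% + 0.2930 × 12.6% = 4.1918%

4.19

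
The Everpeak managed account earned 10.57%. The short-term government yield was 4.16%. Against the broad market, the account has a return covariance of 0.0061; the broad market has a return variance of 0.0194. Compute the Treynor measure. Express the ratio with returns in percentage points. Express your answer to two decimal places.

20.39

β = Cov / Var = 0.0061 / 0.0194 = 0.3144
Treynor = (Rp − Rf) / β = (10.57% − 4.16%) / 0.3144 = 6.41 / 0.3144 = 20.3880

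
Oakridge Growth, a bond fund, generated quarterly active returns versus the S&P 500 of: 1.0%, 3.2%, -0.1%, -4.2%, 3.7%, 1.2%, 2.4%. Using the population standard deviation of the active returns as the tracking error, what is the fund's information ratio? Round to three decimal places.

r̄ = (1 + 3.2 − 0.1 − 4.2 + 3.7 + 1.2 + 2.4) / 7 = 7.20 / 7 = 1.0286%
Σ(r − r̄)² = (1 − 1.0286)² + (3.2 − 1.0286)² + … = 42.3743
population σ = √(42.3743 / 7) = √6.0535 = 2.4604%
IR = r̄ / tracking error = 1.0286 / 2.4604 = 0.4181

0.418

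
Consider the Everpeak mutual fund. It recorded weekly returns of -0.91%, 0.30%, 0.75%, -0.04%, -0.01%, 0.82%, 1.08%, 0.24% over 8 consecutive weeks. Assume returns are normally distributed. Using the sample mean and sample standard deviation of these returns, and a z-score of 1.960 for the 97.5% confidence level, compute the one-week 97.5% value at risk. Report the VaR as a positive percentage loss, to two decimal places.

0.95

μ = (-0.91 + 0.3 + 0.75 − 0.04 − 0.01 + 0.82 + 1.08 + 0.24) / 8 = 2.230 / 8 = 0.2788%
Σ(r − μ)² = 2.7571; sample σ = √(2.7571/7) = 0.6276%
VaR = −(μ − z·σ) = −(0.2788 − 1.960 × 0.6276) = −(-0.9513) = 0.9513%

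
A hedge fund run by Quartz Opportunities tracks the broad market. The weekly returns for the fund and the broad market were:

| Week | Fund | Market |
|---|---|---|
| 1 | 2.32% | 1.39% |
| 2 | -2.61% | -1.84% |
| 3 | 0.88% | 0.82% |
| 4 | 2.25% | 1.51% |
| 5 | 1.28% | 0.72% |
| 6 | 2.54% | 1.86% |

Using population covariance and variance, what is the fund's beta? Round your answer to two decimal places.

1.44

r̄p = 1.1100%,  r̄m = 0.7433%
Cov = Σ(rp − r̄p)(rm − r̄m) / 6 = 2.1403
Var(rm) = Σ(rm − r̄m)² / 6 = 1.4888
β = Cov / Var = 2.1403 / 1.4888 = 1.4376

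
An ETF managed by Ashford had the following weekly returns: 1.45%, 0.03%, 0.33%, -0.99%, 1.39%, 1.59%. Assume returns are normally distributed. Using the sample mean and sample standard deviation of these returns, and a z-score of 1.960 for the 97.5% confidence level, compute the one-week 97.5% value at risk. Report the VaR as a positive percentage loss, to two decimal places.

1.37

μ = (1.45 + 0.03 + 0.33 − 0.99 + 1.39 + 1.59) / 6 = 0.6333%
Σ(r − μ)² = 5.2459; sample σ = √(5.2459/5) = 1.0243%
VaR = −(μ − z·σ) = −(0.6333 − 1.960 × 1.0243) = −(-1.3743) = 1.3743%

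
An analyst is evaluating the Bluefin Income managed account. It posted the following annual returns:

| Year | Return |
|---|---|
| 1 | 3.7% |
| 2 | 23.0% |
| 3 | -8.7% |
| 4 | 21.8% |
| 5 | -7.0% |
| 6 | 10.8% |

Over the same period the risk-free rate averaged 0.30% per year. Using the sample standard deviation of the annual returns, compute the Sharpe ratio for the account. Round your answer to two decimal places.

0.51

Mean return r̄ = 43.60 / 6 = 7.2667%
Sample std dev = √[942.4333 / 5] = 13.7290%
Sharpe = (r̄ − rf) / σ = (7.2667 − 0.3) / 13.7290 = 6.9667 / 13.7290 = 0.5074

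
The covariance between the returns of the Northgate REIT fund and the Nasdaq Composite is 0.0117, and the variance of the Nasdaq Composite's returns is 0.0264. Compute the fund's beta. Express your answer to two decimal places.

β = Cov(Rp, Rm) / Var(Rm) = 0.0117 / 0.0264 = 0.4432

0.44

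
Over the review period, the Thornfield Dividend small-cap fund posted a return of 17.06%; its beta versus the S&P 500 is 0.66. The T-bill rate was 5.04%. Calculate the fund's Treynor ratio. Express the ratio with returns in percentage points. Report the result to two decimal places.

Treynor = (Rp − Rf) / β = (17.06% − 5.04%) / 0.66 = 12.02 / 0.66 = 18.2121

18.21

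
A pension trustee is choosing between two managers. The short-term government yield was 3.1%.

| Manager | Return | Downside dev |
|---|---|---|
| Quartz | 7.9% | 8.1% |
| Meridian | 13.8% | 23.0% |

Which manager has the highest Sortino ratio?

Quartz: Sortino ratio = (7.9% − 3.1%) / 8.1% = 0.593
Meridian: Sortino ratio = (13.8% − 3.1%) / 23.0% = 0.465
Highest: Quartz (0.593).

Quartz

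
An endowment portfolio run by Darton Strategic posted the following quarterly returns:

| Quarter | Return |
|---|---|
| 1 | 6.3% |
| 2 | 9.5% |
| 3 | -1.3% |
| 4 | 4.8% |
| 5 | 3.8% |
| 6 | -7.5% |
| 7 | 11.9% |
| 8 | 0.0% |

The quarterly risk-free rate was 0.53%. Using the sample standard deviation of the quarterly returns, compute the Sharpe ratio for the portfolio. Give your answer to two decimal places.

0.47

Mean return μ = 27.50 / 8 = 3.4375%
Sample std dev = √[272.4388 / 7] = 6.2386%
Sharpe = (μ − rf) / σ = (3.4375 − 0.53) / 6.2386 = 2.9075 / 6.2386 = 0.4661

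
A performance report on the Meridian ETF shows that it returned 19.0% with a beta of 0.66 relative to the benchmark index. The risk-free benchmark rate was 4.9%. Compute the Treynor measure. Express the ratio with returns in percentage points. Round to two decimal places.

Treynor = (Rp − Rf) / β = (19.0% − 4.9%) / 0.66 = 14.10 / 0.66 = 21.3636

21.36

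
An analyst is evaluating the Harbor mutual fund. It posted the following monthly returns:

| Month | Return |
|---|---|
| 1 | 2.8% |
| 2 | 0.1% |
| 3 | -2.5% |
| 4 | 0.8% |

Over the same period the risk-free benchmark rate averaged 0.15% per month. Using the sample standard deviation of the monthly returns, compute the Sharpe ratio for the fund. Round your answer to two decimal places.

Mean return r̄ = 1.20 / 4 = 0.3000%
Sample std dev = √[14.3800 / 3] = 2.1894%
Sharpe = (r̄ − rf) / σ = (0.3000 − 0.15) / 2.1894 = 0.1500 / 2.1894 = 0.0685

0.07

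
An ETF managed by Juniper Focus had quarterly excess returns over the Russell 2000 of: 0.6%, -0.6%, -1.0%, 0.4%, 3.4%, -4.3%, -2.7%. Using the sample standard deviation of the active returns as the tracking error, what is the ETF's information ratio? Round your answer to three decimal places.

-0.243

μ = (0.6 − 0.6 − 1 + 0.4 + 3.4 − 4.3 − 2.7) / 7 = -4.20 / 7 = -0.6000%
Sample σ = √[Σ(r − μ)² / 6] = √[36.7000 / 6] = √6.1167 = 2.4732%
IR = μ / tracking error = -0.6000 / 2.4732 = -0.2426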